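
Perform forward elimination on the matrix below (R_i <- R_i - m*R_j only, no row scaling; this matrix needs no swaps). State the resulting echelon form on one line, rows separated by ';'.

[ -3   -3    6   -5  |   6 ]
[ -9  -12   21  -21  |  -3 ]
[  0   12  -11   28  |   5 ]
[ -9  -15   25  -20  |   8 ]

Forward elimination:
R2 <- R2 - (3)*R1:  [   0   -3    3   -6  -21 ]
R4 <- R4 - (3)*R1:  [   0   -6    7   -5  -10 ]
R3 <- R3 - (-4)*R2:  [   0    0    1    4  -79 ]
R4 <- R4 - (2)*R2:  [  0   0   1   7  32 ]
R4 <- R4 - (1)*R3:  [   0    0    0    3  111 ]
Row echelon form:
[ -3  -3  6  -5  |    6 ]
[  0  -3  3  -6  |  -21 ]
[  0   0  1   4  |  -79 ]
[  0   0  0   3  |  111 ]

REF = [-3 -3 6 -5 6; 0 -3 3 -6 -21; 0 0 1 4 -79; 0 0 0 3 111]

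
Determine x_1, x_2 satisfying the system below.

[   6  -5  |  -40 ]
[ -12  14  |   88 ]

(-5, 2)

Forward elimination on [A|b]:
R2 <- R2 - (-2)*R1:  [ 0  4  8 ]
Row echelon form:
[ 6  -5  |  -40 ]
[ 0   4  |    8 ]
Back-substitution:
x_2 = (8) / 4 = 2
x_1 = (-40 - (-5)*(2)) / 6 = -5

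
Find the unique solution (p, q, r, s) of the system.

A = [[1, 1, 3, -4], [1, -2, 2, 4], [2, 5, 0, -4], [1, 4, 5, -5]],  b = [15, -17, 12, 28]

(-5, 2, 2, -3)

Forward elimination on [A|b]:
R2 <- R2 - (1)*R1:  [   0   -3   -1    8  -32 ]
R3 <- R3 - (2)*R1:  [   0    3   -6    4  -18 ]
R4 <- R4 - (1)*R1:  [  0   3   2  -1  13 ]
R3 <- R3 - (-1)*R2:  [   0    0   -7   12  -50 ]
R4 <- R4 - (-1)*R2:  [   0    0    1    7  -19 ]
R4 <- R4 - (-1/7)*R3:  [      0       0       0    61/7  -183/7 ]
Row echelon form:
[ 1   1   3    -4  |      15 ]
[ 0  -3  -1     8  |     -32 ]
[ 0   0  -7    12  |     -50 ]
[ 0   0   0  61/7  |  -183/7 ]
Back-substitution:
s = (-183/7) / (61/7) = -3
r = (-50 - (12)*(-3)) / -7 = 2
q = (-32 - (-1)*(2) - (8)*(-3)) / -3 = 2
p = (15 - (1)*(2) - (3)*(2) - (-4)*(-3)) / 1 = -5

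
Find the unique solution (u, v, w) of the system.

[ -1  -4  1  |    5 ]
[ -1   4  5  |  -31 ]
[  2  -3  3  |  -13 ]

(-2, -2, -5)

Forward elimination on [A|b]:
R2 <- R2 - (1)*R1:  [   0    8    4  -36 ]
R3 <- R3 - (-2)*R1:  [   0  -11    5   -3 ]
R3 <- R3 - (-11/8)*R2:  [      0       0    21/2  -105/2 ]
Row echelon form:
[ -1  -4     1  |       5 ]
[  0   8     4  |     -36 ]
[  0   0  21/2  |  -105/2 ]
Back-substitution:
w = (-105/2) / (21/2) = -5
v = (-36 - (4)*(-5)) / 8 = -2
u = (5 - (-4)*(-2) - (1)*(-5)) / -1 = -2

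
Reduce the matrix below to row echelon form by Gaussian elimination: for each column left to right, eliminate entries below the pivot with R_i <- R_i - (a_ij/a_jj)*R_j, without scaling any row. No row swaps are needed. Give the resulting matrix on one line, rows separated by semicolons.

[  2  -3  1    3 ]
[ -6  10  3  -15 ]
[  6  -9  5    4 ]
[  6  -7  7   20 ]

REF = [2 -3 1 3; 0 1 6 -6; 0 0 2 -5; 0 0 0 3]

Forward elimination:
R2 <- R2 - (-3)*R1:  [  0   1   6  -6 ]
R3 <- R3 - (3)*R1:  [  0   0   2  -5 ]
R4 <- R4 - (3)*R1:  [  0   2   4  11 ]
R4 <- R4 - (2)*R2:  [  0   0  -8  23 ]
R4 <- R4 - (-4)*R3:  [ 0  0  0  3 ]
Row echelon form:
[ 2  -3  1   3 ]
[ 0   1  6  -6 ]
[ 0   0  2  -5 ]
[ 0   0  0   3 ]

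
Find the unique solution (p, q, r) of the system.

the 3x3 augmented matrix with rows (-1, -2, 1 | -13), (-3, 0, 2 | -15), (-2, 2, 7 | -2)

Forward elimination on [A|b]:
R2 <- R2 - (3)*R1:  [  0   6  -1  24 ]
R3 <- R3 - (2)*R1:  [  0   6   5  24 ]
R3 <- R3 - (1)*R2:  [ 0  0  6  0 ]
Row echelon form:
[ -1  -2   1  |  -13 ]
[  0   6  -1  |   24 ]
[  0   0   6  |    0 ]
Back-substitution:
r = (0) / 6 = 0
q = (24 - (-1)*(0)) / 6 = 4
p = (-13 - (-2)*(4) - (1)*(0)) / -1 = 5

(5, 4, 0)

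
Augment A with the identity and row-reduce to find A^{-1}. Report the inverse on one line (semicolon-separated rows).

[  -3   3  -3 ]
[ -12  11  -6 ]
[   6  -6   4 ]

Gauss-Jordan on [A | I]:
R1 <- (1/-3)*R1:  [    1    -1     1  |  -1/3     0     0 ]
R2 <- R2 - (-12)*R1:  [  0  -1   6  |  -4   1   0 ]
R3 <- R3 - (6)*R1:  [  0   0  -2  |   2   0   1 ]
R2 <- (1/-1)*R2:  [  0   1  -6  |   4  -1   0 ]
R1 <- R1 - (-1)*R2:  [    1     0    -5  |  11/3    -1     0 ]
R3 <- (1/-2)*R3:  [    0     0     1  |    -1     0  -1/2 ]
R1 <- R1 - (-5)*R3:  [    1     0     0  |  -4/3    -1  -5/2 ]
R2 <- R2 - (-6)*R3:  [  0   1   0  |  -2  -1  -3 ]
Right block of [I | A^{-1}] is the inverse:
[ -4/3  -1  -5/2 ]
[   -2  -1    -3 ]
[   -1   0  -1/2 ]

inverse = [-4/3 -1 -5/2; -2 -1 -3; -1 0 -1/2]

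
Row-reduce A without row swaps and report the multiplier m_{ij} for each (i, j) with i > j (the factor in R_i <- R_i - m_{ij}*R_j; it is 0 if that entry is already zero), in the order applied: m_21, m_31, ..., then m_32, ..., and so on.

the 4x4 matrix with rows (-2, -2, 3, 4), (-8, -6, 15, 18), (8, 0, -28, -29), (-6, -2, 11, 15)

Forward elimination:
R2 <- R2 - (4)*R1:  [ 0  2  3  2 ]
R3 <- R3 - (-4)*R1:  [   0   -8  -16  -13 ]
R4 <- R4 - (3)*R1:  [ 0  4  2  3 ]
R3 <- R3 - (-4)*R2:  [  0   0  -4  -5 ]
R4 <- R4 - (2)*R2:  [  0   0  -4  -1 ]
R4 <- R4 - (1)*R3:  [ 0  0  0  4 ]
Multipliers (in order of application): m_{21} = 4, m_{31} = -4, m_{41} = 3, m_{32} = -4, m_{42} = 2, m_{43} = 1

multipliers: 4, -4, 3, -4, 2, 1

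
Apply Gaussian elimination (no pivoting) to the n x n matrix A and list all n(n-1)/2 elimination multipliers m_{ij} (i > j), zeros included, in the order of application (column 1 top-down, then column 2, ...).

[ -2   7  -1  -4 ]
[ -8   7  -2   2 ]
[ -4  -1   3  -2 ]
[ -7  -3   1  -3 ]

multipliers: 4, 2, 7/2, 5/7, 55/42, 79/150

Forward elimination:
R2 <- R2 - (4)*R1:  [   0  -21    2   18 ]
R3 <- R3 - (2)*R1:  [   0  -15    5    6 ]
R4 <- R4 - (7/2)*R1:  [     0  -55/2    9/2     11 ]
R3 <- R3 - (5/7)*R2:  [     0      0   25/7  -48/7 ]
R4 <- R4 - (55/42)*R2:  [     0      0  79/42  -88/7 ]
R4 <- R4 - (79/150)*R3:  [       0        0        0  -224/25 ]
Multipliers (in order of application): m_{21} = 4, m_{31} = 2, m_{41} = 7/2, m_{32} = 5/7, m_{42} = 55/42, m_{43} = 79/150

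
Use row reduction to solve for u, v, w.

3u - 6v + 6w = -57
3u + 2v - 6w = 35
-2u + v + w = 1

(-1, 4, -5)

Forward elimination on [A|b]:
R2 <- R2 - (1)*R1:  [   0    8  -12   92 ]
R3 <- R3 - (-2/3)*R1:  [   0   -3    5  -37 ]
R3 <- R3 - (-3/8)*R2:  [    0     0   1/2  -5/2 ]
Row echelon form:
[ 3  -6    6  |   -57 ]
[ 0   8  -12  |    92 ]
[ 0   0  1/2  |  -5/2 ]
Back-substitution:
w = (-5/2) / (1/2) = -5
v = (92 - (-12)*(-5)) / 8 = 4
u = (-57 - (-6)*(4) - (6)*(-5)) / 3 = -1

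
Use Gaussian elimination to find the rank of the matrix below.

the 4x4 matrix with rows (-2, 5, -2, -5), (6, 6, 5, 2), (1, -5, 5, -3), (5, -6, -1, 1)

rank(A) = 4

Row reduction:
R2 <- R2 - (-3)*R1:  [   0   21   -1  -13 ]
R3 <- R3 - (-1/2)*R1:  [     0   -5/2      4  -11/2 ]
R4 <- R4 - (-5/2)*R1:  [     0   13/2     -6  -23/2 ]
R3 <- R3 - (-5/42)*R2:  [       0        0   163/42  -148/21 ]
R4 <- R4 - (13/42)*R2:  [       0        0  -239/42  -157/21 ]
R4 <- R4 - (-239/163)*R3:  [         0          0          0  -2903/163 ]
Row echelon form:
[ -2   5      -2         -5 ]
[  0  21      -1        -13 ]
[  0   0  163/42    -148/21 ]
[  0   0       0  -2903/163 ]
Nonzero rows / pivot columns: 4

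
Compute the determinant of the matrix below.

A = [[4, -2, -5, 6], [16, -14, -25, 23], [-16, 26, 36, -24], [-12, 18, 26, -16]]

det(A) = -72

Forward elimination:
R2 <- R2 - (4)*R1:  [  0  -6  -5  -1 ]
R3 <- R3 - (-4)*R1:  [  0  18  16   0 ]
R4 <- R4 - (-3)*R1:  [  0  12  11   2 ]
R3 <- R3 - (-3)*R2:  [  0   0   1  -3 ]
R4 <- R4 - (-2)*R2:  [ 0  0  1  0 ]
R4 <- R4 - (1)*R3:  [ 0  0  0  3 ]
Upper-triangular form:
[ 4  -2  -5   6 ]
[ 0  -6  -5  -1 ]
[ 0   0   1  -3 ]
[ 0   0   0   3 ]
det(A) = (-1)^0 * (4) * (-6) * (1) * (3) = -72  (0 row swaps -> sign +1)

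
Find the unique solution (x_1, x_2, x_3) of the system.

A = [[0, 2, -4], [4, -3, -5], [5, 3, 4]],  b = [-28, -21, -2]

(-2, -4, 5)

Forward elimination on [A|b]:
R1 <-> R2   (pivot in column 1 was zero)
[ 4  -3  -5  -21 ]
[ 0   2  -4  -28 ]
[ 5   3   4   -2 ]
R3 <- R3 - (5/4)*R1:  [    0  27/4  41/4  97/4 ]
R3 <- R3 - (27/8)*R2:  [     0      0   95/4  475/4 ]
Row echelon form:
[ 4  -3    -5  |    -21 ]
[ 0   2    -4  |    -28 ]
[ 0   0  95/4  |  475/4 ]
Back-substitution:
x_3 = (475/4) / (95/4) = 5
x_2 = (-28 - (-4)*(5)) / 2 = -4
x_1 = (-21 - (-3)*(-4) - (-5)*(5)) / 4 = -2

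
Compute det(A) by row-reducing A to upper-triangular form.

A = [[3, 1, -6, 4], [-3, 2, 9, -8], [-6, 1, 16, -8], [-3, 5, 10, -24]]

det(A) = -36

Forward elimination:
R2 <- R2 - (-1)*R1:  [  0   3   3  -4 ]
R3 <- R3 - (-2)*R1:  [ 0  3  4  0 ]
R4 <- R4 - (-1)*R1:  [   0    6    4  -20 ]
R3 <- R3 - (1)*R2:  [ 0  0  1  4 ]
R4 <- R4 - (2)*R2:  [   0    0   -2  -12 ]
R4 <- R4 - (-2)*R3:  [  0   0   0  -4 ]
Upper-triangular form:
[ 3  1  -6   4 ]
[ 0  3   3  -4 ]
[ 0  0   1   4 ]
[ 0  0   0  -4 ]
det(A) = (-1)^0 * (3) * (3) * (1) * (-4) = -36  (0 row swaps -> sign +1)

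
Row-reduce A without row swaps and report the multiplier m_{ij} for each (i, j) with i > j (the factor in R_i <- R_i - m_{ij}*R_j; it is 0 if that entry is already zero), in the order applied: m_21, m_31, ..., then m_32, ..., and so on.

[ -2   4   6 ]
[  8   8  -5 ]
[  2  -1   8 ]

Forward elimination:
R2 <- R2 - (-4)*R1:  [  0  24  19 ]
R3 <- R3 - (-1)*R1:  [  0   3  14 ]
R3 <- R3 - (1/8)*R2:  [    0     0  93/8 ]
Multipliers (in order of application): m_{21} = -4, m_{31} = -1, m_{32} = 1/8

multipliers: -4, -1, 1/8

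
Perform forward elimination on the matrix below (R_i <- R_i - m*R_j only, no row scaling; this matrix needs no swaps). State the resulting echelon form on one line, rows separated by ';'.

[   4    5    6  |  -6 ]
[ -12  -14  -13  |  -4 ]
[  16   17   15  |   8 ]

REF = [4 5 6 -6; 0 1 5 -22; 0 0 6 -34]

Forward elimination:
R2 <- R2 - (-3)*R1:  [   0    1    5  -22 ]
R3 <- R3 - (4)*R1:  [  0  -3  -9  32 ]
R3 <- R3 - (-3)*R2:  [   0    0    6  -34 ]
Row echelon form:
[ 4  5  6  |   -6 ]
[ 0  1  5  |  -22 ]
[ 0  0  6  |  -34 ]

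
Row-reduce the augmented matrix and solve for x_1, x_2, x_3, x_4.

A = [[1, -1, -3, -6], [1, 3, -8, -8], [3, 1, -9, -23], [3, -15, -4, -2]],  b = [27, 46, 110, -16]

(-5, 1, -1, -5)

Forward elimination on [A|b]:
R2 <- R2 - (1)*R1:  [  0   4  -5  -2  19 ]
R3 <- R3 - (3)*R1:  [  0   4   0  -5  29 ]
R4 <- R4 - (3)*R1:  [   0  -12    5   16  -97 ]
R3 <- R3 - (1)*R2:  [  0   0   5  -3  10 ]
R4 <- R4 - (-3)*R2:  [   0    0  -10   10  -40 ]
R4 <- R4 - (-2)*R3:  [   0    0    0    4  -20 ]
Row echelon form:
[ 1  -1  -3  -6  |   27 ]
[ 0   4  -5  -2  |   19 ]
[ 0   0   5  -3  |   10 ]
[ 0   0   0   4  |  -20 ]
Back-substitution:
x_4 = (-20) / 4 = -5
x_3 = (10 - (-3)*(-5)) / 5 = -1
x_2 = (19 - (-5)*(-1) - (-2)*(-5)) / 4 = 1
x_1 = (27 - (-1)*(1) - (-3)*(-1) - (-6)*(-5)) / 1 = -5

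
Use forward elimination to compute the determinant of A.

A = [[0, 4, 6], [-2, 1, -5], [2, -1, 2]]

Forward elimination:
R1 <-> R2   (pivot in column 1 was zero)
[ -2   1  -5 ]
[  0   4   6 ]
[  2  -1   2 ]
R3 <- R3 - (-1)*R1:  [  0   0  -3 ]
Upper-triangular form:
[ -2  1  -5 ]
[  0  4   6 ]
[  0  0  -3 ]
det(A) = (-1)^1 * (-2) * (4) * (-3) = -24  (1 row swap -> sign -1)

det(A) = -24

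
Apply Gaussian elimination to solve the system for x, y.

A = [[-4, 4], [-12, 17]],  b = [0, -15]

Forward elimination on [A|b]:
R2 <- R2 - (3)*R1:  [   0    5  -15 ]
Row echelon form:
[ -4  4  |    0 ]
[  0  5  |  -15 ]
Back-substitution:
y = (-15) / 5 = -3
x = (0 - (4)*(-3)) / -4 = -3

(-3, -3)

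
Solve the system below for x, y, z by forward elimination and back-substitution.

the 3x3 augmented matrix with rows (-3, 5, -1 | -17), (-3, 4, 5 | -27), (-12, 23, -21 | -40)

Forward elimination on [A|b]:
R2 <- R2 - (1)*R1:  [   0   -1    6  -10 ]
R3 <- R3 - (4)*R1:  [   0    3  -17   28 ]
R3 <- R3 - (-3)*R2:  [  0   0   1  -2 ]
Row echelon form:
[ -3   5  -1  |  -17 ]
[  0  -1   6  |  -10 ]
[  0   0   1  |   -2 ]
Back-substitution:
z = (-2) / 1 = -2
y = (-10 - (6)*(-2)) / -1 = -2
x = (-17 - (5)*(-2) - (-1)*(-2)) / -3 = 3

(3, -2, -2)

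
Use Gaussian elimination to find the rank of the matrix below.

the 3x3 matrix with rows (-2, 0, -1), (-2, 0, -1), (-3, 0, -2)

Row reduction:
R2 <- R2 - (1)*R1:  [ 0  0  0 ]
R3 <- R3 - (3/2)*R1:  [    0     0  -1/2 ]
R2 <-> R3   (pivot in column 3 was zero)
[ -2  0    -1 ]
[  0  0  -1/2 ]
[  0  0     0 ]
Row echelon form:
[ -2  0    -1 ]
[  0  0  -1/2 ]
[  0  0     0 ]
Nonzero rows / pivot columns: 2

rank(A) = 2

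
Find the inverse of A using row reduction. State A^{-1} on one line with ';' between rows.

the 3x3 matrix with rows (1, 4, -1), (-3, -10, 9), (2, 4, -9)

Gauss-Jordan on [A | I]:
R2 <- R2 - (-3)*R1:  [ 0  2  6  |  3  1  0 ]
R3 <- R3 - (2)*R1:  [  0  -4  -7  |  -2   0   1 ]
R2 <- (1/2)*R2:  [   0    1    3  |  3/2  1/2    0 ]
R1 <- R1 - (4)*R2:  [   1    0  -13  |   -5   -2    0 ]
R3 <- R3 - (-4)*R2:  [ 0  0  5  |  4  2  1 ]
R3 <- (1/5)*R3:  [   0    0    1  |  4/5  2/5  1/5 ]
R1 <- R1 - (-13)*R3:  [    1     0     0  |  27/5  16/5  13/5 ]
R2 <- R2 - (3)*R3:  [     0      1      0  |  -9/10  -7/10   -3/5 ]
Right block of [I | A^{-1}] is the inverse:
[  27/5   16/5  13/5 ]
[ -9/10  -7/10  -3/5 ]
[   4/5    2/5   1/5 ]

inverse = [27/5 16/5 13/5; -9/10 -7/10 -3/5; 4/5 2/5 1/5]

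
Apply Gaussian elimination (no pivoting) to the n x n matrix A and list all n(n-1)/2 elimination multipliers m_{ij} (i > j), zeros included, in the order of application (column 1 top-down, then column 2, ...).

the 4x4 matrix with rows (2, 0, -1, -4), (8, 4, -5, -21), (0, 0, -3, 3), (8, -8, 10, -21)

multipliers: 4, 0, 4, 0, -2, -4

Forward elimination:
R2 <- R2 - (4)*R1:  [  0   4  -1  -5 ]
R3: entry in column 1 is already 0 -> m_{31} = 0 (no row operation needed)
R4 <- R4 - (4)*R1:  [  0  -8  14  -5 ]
R3: entry in column 2 is already 0 -> m_{32} = 0 (no row operation needed)
R4 <- R4 - (-2)*R2:  [   0    0   12  -15 ]
R4 <- R4 - (-4)*R3:  [  0   0   0  -3 ]
Multipliers (in order of application): m_{21} = 4, m_{31} = 0, m_{41} = 4, m_{32} = 0, m_{42} = -2, m_{43} = -4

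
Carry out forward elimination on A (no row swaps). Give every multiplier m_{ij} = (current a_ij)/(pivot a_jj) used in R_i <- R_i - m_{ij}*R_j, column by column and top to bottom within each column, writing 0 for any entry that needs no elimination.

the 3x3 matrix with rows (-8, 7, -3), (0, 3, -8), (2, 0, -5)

multipliers: 0, -1/4, 7/12

Forward elimination:
R2: entry in column 1 is already 0 -> m_{21} = 0 (no row operation needed)
R3 <- R3 - (-1/4)*R1:  [     0    7/4  -23/4 ]
R3 <- R3 - (7/12)*R2:  [      0       0  -13/12 ]
Multipliers (in order of application): m_{21} = 0, m_{31} = -1/4, m_{32} = 7/12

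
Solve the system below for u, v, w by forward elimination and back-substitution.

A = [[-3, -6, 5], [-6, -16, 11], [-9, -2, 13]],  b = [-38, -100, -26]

(-4, 5, -4)

Forward elimination on [A|b]:
R2 <- R2 - (2)*R1:  [   0   -4    1  -24 ]
R3 <- R3 - (3)*R1:  [  0  16  -2  88 ]
R3 <- R3 - (-4)*R2:  [  0   0   2  -8 ]
Row echelon form:
[ -3  -6  5  |  -38 ]
[  0  -4  1  |  -24 ]
[  0   0  2  |   -8 ]
Back-substitution:
w = (-8) / 2 = -4
v = (-24 - (1)*(-4)) / -4 = 5
u = (-38 - (-6)*(5) - (5)*(-4)) / -3 = -4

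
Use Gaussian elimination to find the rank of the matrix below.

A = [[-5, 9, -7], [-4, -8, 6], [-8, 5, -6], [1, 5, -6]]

rank(A) = 3

Row reduction:
R2 <- R2 - (4/5)*R1:  [     0  -76/5   58/5 ]
R3 <- R3 - (8/5)*R1:  [     0  -47/5   26/5 ]
R4 <- R4 - (-1/5)*R1:  [     0   34/5  -37/5 ]
R3 <- R3 - (47/76)*R2:  [      0       0  -75/38 ]
R4 <- R4 - (-17/38)*R2:  [      0       0  -42/19 ]
R4 <- R4 - (28/25)*R3:  [ 0  0  0 ]
Row echelon form:
[ -5      9      -7 ]
[  0  -76/5    58/5 ]
[  0      0  -75/38 ]
[  0      0       0 ]
Nonzero rows / pivot columns: 3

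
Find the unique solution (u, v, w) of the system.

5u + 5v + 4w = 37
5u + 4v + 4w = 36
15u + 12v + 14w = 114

Forward elimination on [A|b]:
R2 <- R2 - (1)*R1:  [  0  -1   0  -1 ]
R3 <- R3 - (3)*R1:  [  0  -3   2   3 ]
R3 <- R3 - (3)*R2:  [ 0  0  2  6 ]
Row echelon form:
[ 5   5  4  |  37 ]
[ 0  -1  0  |  -1 ]
[ 0   0  2  |   6 ]
Back-substitution:
w = (6) / 2 = 3
v = (-1) / -1 = 1
u = (37 - (5)*(1) - (4)*(3)) / 5 = 4

(4, 1, 3)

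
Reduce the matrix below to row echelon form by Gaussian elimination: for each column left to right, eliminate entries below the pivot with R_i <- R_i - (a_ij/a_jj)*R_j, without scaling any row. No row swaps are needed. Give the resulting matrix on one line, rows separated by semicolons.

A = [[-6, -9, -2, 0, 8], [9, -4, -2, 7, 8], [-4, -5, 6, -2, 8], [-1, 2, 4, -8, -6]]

REF = [-6 -9 -2 0 8; 0 -35/2 -5 7 20; 0 0 148/21 -8/5 80/21; 0 0 0 -1081/185 -190/37]

Forward elimination:
R2 <- R2 - (-3/2)*R1:  [     0  -35/2     -5      7     20 ]
R3 <- R3 - (2/3)*R1:  [    0     1  22/3    -2   8/3 ]
R4 <- R4 - (1/6)*R1:  [     0    7/2   13/3     -8  -22/3 ]
R3 <- R3 - (-2/35)*R2:  [      0       0  148/21    -8/5   80/21 ]
R4 <- R4 - (-1/5)*R2:  [     0      0   10/3  -33/5  -10/3 ]
R4 <- R4 - (35/74)*R3:  [         0          0          0  -1081/185    -190/37 ]
Row echelon form:
[ -6     -9      -2          0        8 ]
[  0  -35/2      -5          7       20 ]
[  0      0  148/21       -8/5    80/21 ]
[  0      0       0  -1081/185  -190/37 ]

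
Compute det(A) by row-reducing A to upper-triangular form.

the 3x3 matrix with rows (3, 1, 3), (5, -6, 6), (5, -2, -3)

det(A) = 195

Forward elimination:
R2 <- R2 - (5/3)*R1:  [     0  -23/3      1 ]
R3 <- R3 - (5/3)*R1:  [     0  -11/3     -8 ]
R3 <- R3 - (11/23)*R2:  [       0        0  -195/23 ]
Upper-triangular form:
[ 3      1        3 ]
[ 0  -23/3        1 ]
[ 0      0  -195/23 ]
det(A) = (-1)^0 * (3) * (-23/3) * (-195/23) = 195  (0 row swaps -> sign +1)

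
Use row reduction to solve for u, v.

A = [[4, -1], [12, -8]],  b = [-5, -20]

(-1, 1)

Forward elimination on [A|b]:
R2 <- R2 - (3)*R1:  [  0  -5  -5 ]
Row echelon form:
[ 4  -1  |  -5 ]
[ 0  -5  |  -5 ]
Back-substitution:
v = (-5) / -5 = 1
u = (-5 - (-1)*(1)) / 4 = -1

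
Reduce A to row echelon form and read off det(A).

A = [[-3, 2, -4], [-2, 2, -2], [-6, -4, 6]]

Forward elimination:
R2 <- R2 - (2/3)*R1:  [   0  2/3  2/3 ]
R3 <- R3 - (2)*R1:  [  0  -8  14 ]
R3 <- R3 - (-12)*R2:  [  0   0  22 ]
Upper-triangular form:
[ -3    2   -4 ]
[  0  2/3  2/3 ]
[  0    0   22 ]
det(A) = (-1)^0 * (-3) * (2/3) * (22) = -44  (0 row swaps -> sign +1)

det(A) = -44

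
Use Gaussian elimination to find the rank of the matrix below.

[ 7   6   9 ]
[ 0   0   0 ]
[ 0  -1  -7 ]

Row reduction:
R2 <-> R3   (pivot in column 2 was zero)
[ 7   6   9 ]
[ 0  -1  -7 ]
[ 0   0   0 ]
Row echelon form:
[ 7   6   9 ]
[ 0  -1  -7 ]
[ 0   0   0 ]
Nonzero rows / pivot columns: 2

rank(A) = 2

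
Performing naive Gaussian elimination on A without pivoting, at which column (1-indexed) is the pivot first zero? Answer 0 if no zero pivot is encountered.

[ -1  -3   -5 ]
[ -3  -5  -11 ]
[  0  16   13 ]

first zero-pivot column = 0

Naive forward elimination:
R2 <- R2 - (3)*R1:  [ 0  4  4 ]
R3 <- R3 - (4)*R2:  [  0   0  -3 ]
All pivots nonzero; naive elimination completes without hitting a zero pivot.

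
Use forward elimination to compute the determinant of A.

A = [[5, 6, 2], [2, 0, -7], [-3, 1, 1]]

Forward elimination:
R2 <- R2 - (2/5)*R1:  [     0  -12/5  -39/5 ]
R3 <- R3 - (-3/5)*R1:  [    0  23/5  11/5 ]
R3 <- R3 - (-23/12)*R2:  [     0      0  -51/4 ]
Upper-triangular form:
[ 5      6      2 ]
[ 0  -12/5  -39/5 ]
[ 0      0  -51/4 ]
det(A) = (-1)^0 * (5) * (-12/5) * (-51/4) = 153  (0 row swaps -> sign +1)

det(A) = 153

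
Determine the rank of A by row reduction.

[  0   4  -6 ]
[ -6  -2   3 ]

rank(A) = 2

Row reduction:
R1 <-> R2   (pivot in column 1 was zero)
[ -6  -2   3 ]
[  0   4  -6 ]
Row echelon form:
[ -6  -2   3 ]
[  0   4  -6 ]
Nonzero rows / pivot columns: 2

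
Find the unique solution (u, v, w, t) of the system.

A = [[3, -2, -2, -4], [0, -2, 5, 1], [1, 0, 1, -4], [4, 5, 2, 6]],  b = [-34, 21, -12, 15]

Forward elimination on [A|b]:
R3 <- R3 - (1/3)*R1:  [    0   2/3   5/3  -8/3  -2/3 ]
R4 <- R4 - (4/3)*R1:  [     0   23/3   14/3   34/3  181/3 ]
R3 <- R3 - (-1/3)*R2:  [    0     0  10/3  -7/3  19/3 ]
R4 <- R4 - (-23/6)*R2:  [     0      0  143/6   91/6  845/6 ]
R4 <- R4 - (143/20)*R3:  [       0        0        0   637/20  1911/20 ]
Row echelon form:
[ 3  -2    -2      -4  |      -34 ]
[ 0  -2     5       1  |       21 ]
[ 0   0  10/3    -7/3  |     19/3 ]
[ 0   0     0  637/20  |  1911/20 ]
Back-substitution:
t = (1911/20) / (637/20) = 3
w = (19/3 - (-7/3)*(3)) / (10/3) = 4
v = (21 - (5)*(4) - (1)*(3)) / -2 = 1
u = (-34 - (-2)*(1) - (-2)*(4) - (-4)*(3)) / 3 = -4

(-4, 1, 4, 3)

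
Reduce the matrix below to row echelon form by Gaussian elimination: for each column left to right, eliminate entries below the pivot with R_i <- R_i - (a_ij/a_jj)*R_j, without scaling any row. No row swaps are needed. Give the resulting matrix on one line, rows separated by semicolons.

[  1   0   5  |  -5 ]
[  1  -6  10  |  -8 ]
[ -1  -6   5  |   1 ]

Forward elimination:
R2 <- R2 - (1)*R1:  [  0  -6   5  -3 ]
R3 <- R3 - (-1)*R1:  [  0  -6  10  -4 ]
R3 <- R3 - (1)*R2:  [  0   0   5  -1 ]
Row echelon form:
[ 1   0  5  |  -5 ]
[ 0  -6  5  |  -3 ]
[ 0   0  5  |  -1 ]

REF = [1 0 5 -5; 0 -6 5 -3; 0 0 5 -1]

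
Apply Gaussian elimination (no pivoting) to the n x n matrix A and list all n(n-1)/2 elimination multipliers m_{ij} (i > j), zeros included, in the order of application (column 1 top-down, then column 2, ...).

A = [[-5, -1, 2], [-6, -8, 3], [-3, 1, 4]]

Forward elimination:
R2 <- R2 - (6/5)*R1:  [     0  -34/5    3/5 ]
R3 <- R3 - (3/5)*R1:  [    0   8/5  14/5 ]
R3 <- R3 - (-4/17)*R2:  [     0      0  50/17 ]
Multipliers (in order of application): m_{21} = 6/5, m_{31} = 3/5, m_{32} = -4/17

multipliers: 6/5, 3/5, -4/17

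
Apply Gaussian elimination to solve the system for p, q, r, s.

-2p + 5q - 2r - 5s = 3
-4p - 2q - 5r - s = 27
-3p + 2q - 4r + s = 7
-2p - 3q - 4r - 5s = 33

(-1, -3, -3, -2)

Forward elimination on [A|b]:
R2 <- R2 - (2)*R1:  [   0  -12   -1    9   21 ]
R3 <- R3 - (3/2)*R1:  [     0  -11/2     -1   17/2    5/2 ]
R4 <- R4 - (1)*R1:  [  0  -8  -2   0  30 ]
R3 <- R3 - (11/24)*R2:  [      0       0  -13/24    35/8   -57/8 ]
R4 <- R4 - (2/3)*R2:  [    0     0  -4/3    -6    16 ]
R4 <- R4 - (32/13)*R3:  [       0        0        0  -218/13   436/13 ]
Row echelon form:
[ -2    5      -2       -5  |       3 ]
[  0  -12      -1        9  |      21 ]
[  0    0  -13/24     35/8  |   -57/8 ]
[  0    0       0  -218/13  |  436/13 ]
Back-substitution:
s = (436/13) / (-218/13) = -2
r = (-57/8 - (35/8)*(-2)) / (-13/24) = -3
q = (21 - (-1)*(-3) - (9)*(-2)) / -12 = -3
p = (3 - (5)*(-3) - (-2)*(-3) - (-5)*(-2)) / -2 = -1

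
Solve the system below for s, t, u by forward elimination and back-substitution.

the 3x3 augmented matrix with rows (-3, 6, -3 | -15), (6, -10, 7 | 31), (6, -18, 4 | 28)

(4, 0, 1)

Forward elimination on [A|b]:
R2 <- R2 - (-2)*R1:  [ 0  2  1  1 ]
R3 <- R3 - (-2)*R1:  [  0  -6  -2  -2 ]
R3 <- R3 - (-3)*R2:  [ 0  0  1  1 ]
Row echelon form:
[ -3  6  -3  |  -15 ]
[  0  2   1  |    1 ]
[  0  0   1  |    1 ]
Back-substitution:
u = (1) / 1 = 1
t = (1 - (1)*(1)) / 2 = 0
s = (-15 - (6)*(0) - (-3)*(1)) / -3 = 4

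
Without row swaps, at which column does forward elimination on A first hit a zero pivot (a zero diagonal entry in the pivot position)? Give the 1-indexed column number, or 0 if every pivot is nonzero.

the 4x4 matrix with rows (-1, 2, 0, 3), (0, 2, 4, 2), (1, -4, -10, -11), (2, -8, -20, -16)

first zero-pivot column = 0

Naive forward elimination:
R3 <- R3 - (-1)*R1:  [   0   -2  -10   -8 ]
R4 <- R4 - (-2)*R1:  [   0   -4  -20  -10 ]
R3 <- R3 - (-1)*R2:  [  0   0  -6  -6 ]
R4 <- R4 - (-2)*R2:  [   0    0  -12   -6 ]
R4 <- R4 - (2)*R3:  [ 0  0  0  6 ]
All pivots nonzero; naive elimination completes without hitting a zero pivot.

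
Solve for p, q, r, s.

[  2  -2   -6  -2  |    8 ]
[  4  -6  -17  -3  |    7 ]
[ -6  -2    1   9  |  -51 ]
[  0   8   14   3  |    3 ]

(5, -2, 2, -3)

Forward elimination on [A|b]:
R2 <- R2 - (2)*R1:  [  0  -2  -5   1  -9 ]
R3 <- R3 - (-3)*R1:  [   0   -8  -17    3  -27 ]
R3 <- R3 - (4)*R2:  [  0   0   3  -1   9 ]
R4 <- R4 - (-4)*R2:  [   0    0   -6    7  -33 ]
R4 <- R4 - (-2)*R3:  [   0    0    0    5  -15 ]
Row echelon form:
[ 2  -2  -6  -2  |    8 ]
[ 0  -2  -5   1  |   -9 ]
[ 0   0   3  -1  |    9 ]
[ 0   0   0   5  |  -15 ]
Back-substitution:
s = (-15) / 5 = -3
r = (9 - (-1)*(-3)) / 3 = 2
q = (-9 - (-5)*(2) - (1)*(-3)) / -2 = -2
p = (8 - (-2)*(-2) - (-6)*(2) - (-2)*(-3)) / 2 = 5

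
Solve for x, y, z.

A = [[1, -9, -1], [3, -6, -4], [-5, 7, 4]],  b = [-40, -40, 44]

Forward elimination on [A|b]:
R2 <- R2 - (3)*R1:  [  0  21  -1  80 ]
R3 <- R3 - (-5)*R1:  [    0   -38    -1  -156 ]
R3 <- R3 - (-38/21)*R2:  [       0        0   -59/21  -236/21 ]
Row echelon form:
[ 1  -9      -1  |      -40 ]
[ 0  21      -1  |       80 ]
[ 0   0  -59/21  |  -236/21 ]
Back-substitution:
z = (-236/21) / (-59/21) = 4
y = (80 - (-1)*(4)) / 21 = 4
x = (-40 - (-9)*(4) - (-1)*(4)) / 1 = 0

(0, 4, 4)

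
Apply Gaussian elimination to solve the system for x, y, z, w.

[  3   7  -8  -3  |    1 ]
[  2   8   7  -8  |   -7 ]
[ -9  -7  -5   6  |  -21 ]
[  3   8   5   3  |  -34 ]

(4, -4, -1, -3)

Forward elimination on [A|b]:
R2 <- R2 - (2/3)*R1:  [     0   10/3   37/3     -6  -23/3 ]
R3 <- R3 - (-3)*R1:  [   0   14  -29   -3  -18 ]
R4 <- R4 - (1)*R1:  [   0    1   13    6  -35 ]
R3 <- R3 - (21/5)*R2:  [      0       0  -404/5   111/5    71/5 ]
R4 <- R4 - (3/10)*R2:  [       0        0    93/10     39/5  -327/10 ]
R4 <- R4 - (-93/808)*R3:  [          0           0           0    8367/808  -25101/808 ]
Row echelon form:
[ 3     7      -8        -3  |           1 ]
[ 0  10/3    37/3        -6  |       -23/3 ]
[ 0     0  -404/5     111/5  |        71/5 ]
[ 0     0       0  8367/808  |  -25101/808 ]
Back-substitution:
w = (-25101/808) / (8367/808) = -3
z = (71/5 - (111/5)*(-3)) / (-404/5) = -1
y = (-23/3 - (37/3)*(-1) - (-6)*(-3)) / (10/3) = -4
x = (1 - (7)*(-4) - (-8)*(-1) - (-3)*(-3)) / 3 = 4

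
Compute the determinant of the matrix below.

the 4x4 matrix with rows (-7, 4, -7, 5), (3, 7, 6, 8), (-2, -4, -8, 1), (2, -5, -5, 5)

Forward elimination:
R2 <- R2 - (-3/7)*R1:  [    0  61/7     3  71/7 ]
R3 <- R3 - (2/7)*R1:  [     0  -36/7     -6   -3/7 ]
R4 <- R4 - (-2/7)*R1:  [     0  -27/7     -7   45/7 ]
R3 <- R3 - (-36/61)*R2:  [       0        0  -258/61   339/61 ]
R4 <- R4 - (-27/61)*R2:  [       0        0  -346/61   666/61 ]
R4 <- R4 - (173/129)*R3:  [      0       0       0  149/43 ]
Upper-triangular form:
[ -7     4       -7       5 ]
[  0  61/7        3    71/7 ]
[  0     0  -258/61  339/61 ]
[  0     0        0  149/43 ]
det(A) = (-1)^0 * (-7) * (61/7) * (-258/61) * (149/43) = 894  (0 row swaps -> sign +1)

det(A) = 894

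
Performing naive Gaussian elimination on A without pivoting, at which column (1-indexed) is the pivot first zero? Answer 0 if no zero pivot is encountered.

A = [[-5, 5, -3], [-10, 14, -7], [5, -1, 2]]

Naive forward elimination:
R2 <- R2 - (2)*R1:  [  0   4  -1 ]
R3 <- R3 - (-1)*R1:  [  0   4  -1 ]
R3 <- R3 - (1)*R2:  [ 0  0  0 ]
Matrix at this point:
[ -5  5  -3 ]
[  0  4  -1 ]
[  0  0   0 ]
Pivot entry (3,3) in the last row is zero and there are no rows below to swap with -> zero pivot in column 3 (A is singular).

first zero-pivot column = 3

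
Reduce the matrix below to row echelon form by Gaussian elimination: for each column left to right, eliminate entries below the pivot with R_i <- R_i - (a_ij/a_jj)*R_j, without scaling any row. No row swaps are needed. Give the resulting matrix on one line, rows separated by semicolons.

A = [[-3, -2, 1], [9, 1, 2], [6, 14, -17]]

REF = [-3 -2 1; 0 -5 5; 0 0 -5]

Forward elimination:
R2 <- R2 - (-3)*R1:  [  0  -5   5 ]
R3 <- R3 - (-2)*R1:  [   0   10  -15 ]
R3 <- R3 - (-2)*R2:  [  0   0  -5 ]
Row echelon form:
[ -3  -2   1 ]
[  0  -5   5 ]
[  0   0  -5 ]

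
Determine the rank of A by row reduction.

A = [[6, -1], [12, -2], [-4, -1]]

Row reduction:
R2 <- R2 - (2)*R1:  [ 0  0 ]
R3 <- R3 - (-2/3)*R1:  [    0  -5/3 ]
R2 <-> R3   (pivot in column 2 was zero)
[ 6    -1 ]
[ 0  -5/3 ]
[ 0     0 ]
Row echelon form:
[ 6    -1 ]
[ 0  -5/3 ]
[ 0     0 ]
Nonzero rows / pivot columns: 2

rank(A) = 2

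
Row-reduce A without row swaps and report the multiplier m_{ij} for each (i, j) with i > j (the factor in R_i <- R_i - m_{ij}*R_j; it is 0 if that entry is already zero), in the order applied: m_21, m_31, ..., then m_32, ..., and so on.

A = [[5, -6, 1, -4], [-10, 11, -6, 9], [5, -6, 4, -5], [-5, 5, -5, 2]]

multipliers: -2, 1, -1, 0, 1, 0

Forward elimination:
R2 <- R2 - (-2)*R1:  [  0  -1  -4   1 ]
R3 <- R3 - (1)*R1:  [  0   0   3  -1 ]
R4 <- R4 - (-1)*R1:  [  0  -1  -4  -2 ]
R3: entry in column 2 is already 0 -> m_{32} = 0 (no row operation needed)
R4 <- R4 - (1)*R2:  [  0   0   0  -3 ]
R4: entry in column 3 is already 0 -> m_{43} = 0 (no row operation needed)
Multipliers (in order of application): m_{21} = -2, m_{31} = 1, m_{41} = -1, m_{32} = 0, m_{42} = 1, m_{43} = 0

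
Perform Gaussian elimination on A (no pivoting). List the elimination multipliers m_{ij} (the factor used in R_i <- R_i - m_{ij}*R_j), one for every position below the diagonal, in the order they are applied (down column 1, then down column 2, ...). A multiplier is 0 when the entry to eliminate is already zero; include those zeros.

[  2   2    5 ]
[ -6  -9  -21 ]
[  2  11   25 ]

multipliers: -3, 1, -3

Forward elimination:
R2 <- R2 - (-3)*R1:  [  0  -3  -6 ]
R3 <- R3 - (1)*R1:  [  0   9  20 ]
R3 <- R3 - (-3)*R2:  [ 0  0  2 ]
Multipliers (in order of application): m_{21} = -3, m_{31} = 1, m_{32} = -3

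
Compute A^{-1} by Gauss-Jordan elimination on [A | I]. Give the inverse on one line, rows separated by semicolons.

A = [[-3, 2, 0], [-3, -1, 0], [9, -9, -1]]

Gauss-Jordan on [A | I]:
R1 <- (1/-3)*R1:  [    1  -2/3     0  |  -1/3     0     0 ]
R2 <- R2 - (-3)*R1:  [  0  -3   0  |  -1   1   0 ]
R3 <- R3 - (9)*R1:  [  0  -3  -1  |   3   0   1 ]
R2 <- (1/-3)*R2:  [    0     1     0  |   1/3  -1/3     0 ]
R1 <- R1 - (-2/3)*R2:  [    1     0     0  |  -1/9  -2/9     0 ]
R3 <- R3 - (-3)*R2:  [  0   0  -1  |   4  -1   1 ]
R3 <- (1/-1)*R3:  [  0   0   1  |  -4   1  -1 ]
Right block of [I | A^{-1}] is the inverse:
[ -1/9  -2/9   0 ]
[  1/3  -1/3   0 ]
[   -4     1  -1 ]

inverse = [-1/9 -2/9 0; 1/3 -1/3 0; -4 1 -1]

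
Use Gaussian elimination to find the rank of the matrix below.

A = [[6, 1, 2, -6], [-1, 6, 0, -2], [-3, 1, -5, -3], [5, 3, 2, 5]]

rank(A) = 4

Row reduction:
R2 <- R2 - (-1/6)*R1:  [    0  37/6   1/3    -3 ]
R3 <- R3 - (-1/2)*R1:  [   0  3/2   -4   -6 ]
R4 <- R4 - (5/6)*R1:  [    0  13/6   1/3    10 ]
R3 <- R3 - (9/37)*R2:  [       0        0  -151/37  -195/37 ]
R4 <- R4 - (13/37)*R2:  [      0       0    8/37  409/37 ]
R4 <- R4 - (-8/151)*R3:  [        0         0         0  1627/151 ]
Row echelon form:
[ 6     1        2        -6 ]
[ 0  37/6      1/3        -3 ]
[ 0     0  -151/37   -195/37 ]
[ 0     0        0  1627/151 ]
Nonzero rows / pivot columns: 4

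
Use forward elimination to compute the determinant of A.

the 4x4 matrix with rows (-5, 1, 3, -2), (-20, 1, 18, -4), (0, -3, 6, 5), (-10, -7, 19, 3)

det(A) = 75

Forward elimination:
R2 <- R2 - (4)*R1:  [  0  -3   6   4 ]
R4 <- R4 - (2)*R1:  [  0  -9  13   7 ]
R3 <- R3 - (1)*R2:  [ 0  0  0  1 ]
R4 <- R4 - (3)*R2:  [  0   0  -5  -5 ]
R3 <-> R4   (pivot in column 3 was zero)
[ -5   1   3  -2 ]
[  0  -3   6   4 ]
[  0   0  -5  -5 ]
[  0   0   0   1 ]
Upper-triangular form:
[ -5   1   3  -2 ]
[  0  -3   6   4 ]
[  0   0  -5  -5 ]
[  0   0   0   1 ]
det(A) = (-1)^1 * (-5) * (-3) * (-5) * (1) = 75  (1 row swap -> sign -1)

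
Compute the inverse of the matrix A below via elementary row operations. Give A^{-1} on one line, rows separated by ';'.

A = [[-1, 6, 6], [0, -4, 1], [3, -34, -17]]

inverse = [-17/2 17/2 -5/2; -1/4 1/12 -1/12; -1 4/3 -1/3]

Gauss-Jordan on [A | I]:
R1 <- (1/-1)*R1:  [  1  -6  -6  |  -1   0   0 ]
R3 <- R3 - (3)*R1:  [   0  -16    1  |    3    0    1 ]
R2 <- (1/-4)*R2:  [    0     1  -1/4  |     0  -1/4     0 ]
R1 <- R1 - (-6)*R2:  [     1      0  -15/2  |     -1   -3/2      0 ]
R3 <- R3 - (-16)*R2:  [  0   0  -3  |   3  -4   1 ]
R3 <- (1/-3)*R3:  [    0     0     1  |    -1   4/3  -1/3 ]
R1 <- R1 - (-15/2)*R3:  [     1      0      0  |  -17/2   17/2   -5/2 ]
R2 <- R2 - (-1/4)*R3:  [     0      1      0  |   -1/4   1/12  -1/12 ]
Right block of [I | A^{-1}] is the inverse:
[ -17/2  17/2   -5/2 ]
[  -1/4  1/12  -1/12 ]
[    -1   4/3   -1/3 ]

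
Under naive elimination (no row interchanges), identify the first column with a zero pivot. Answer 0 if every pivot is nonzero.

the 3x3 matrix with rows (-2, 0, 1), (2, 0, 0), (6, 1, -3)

Naive forward elimination:
R2 <- R2 - (-1)*R1:  [ 0  0  1 ]
R3 <- R3 - (-3)*R1:  [ 0  1  0 ]
Matrix at this point:
[ -2  0  1 ]
[  0  0  1 ]
[  0  1  0 ]
Pivot entry (2,2) is zero but row 3 has 1 in column 2 -> naive elimination stops; a row interchange (e.g. R2 <-> R3) would be required here.

first zero-pivot column = 2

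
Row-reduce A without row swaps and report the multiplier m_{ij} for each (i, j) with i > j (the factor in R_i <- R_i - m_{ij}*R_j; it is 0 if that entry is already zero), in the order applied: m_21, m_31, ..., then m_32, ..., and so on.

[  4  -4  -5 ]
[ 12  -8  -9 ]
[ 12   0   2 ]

Forward elimination:
R2 <- R2 - (3)*R1:  [ 0  4  6 ]
R3 <- R3 - (3)*R1:  [  0  12  17 ]
R3 <- R3 - (3)*R2:  [  0   0  -1 ]
Multipliers (in order of application): m_{21} = 3, m_{31} = 3, m_{32} = 3

multipliers: 3, 3, 3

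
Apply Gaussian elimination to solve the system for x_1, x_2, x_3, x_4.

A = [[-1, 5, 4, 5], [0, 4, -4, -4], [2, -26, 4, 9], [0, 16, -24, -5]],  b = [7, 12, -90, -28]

Forward elimination on [A|b]:
R3 <- R3 - (-2)*R1:  [   0  -16   12   19  -76 ]
R3 <- R3 - (-4)*R2:  [   0    0   -4    3  -28 ]
R4 <- R4 - (4)*R2:  [   0    0   -8   11  -76 ]
R4 <- R4 - (2)*R3:  [   0    0    0    5  -20 ]
Row echelon form:
[ -1  5   4   5  |    7 ]
[  0  4  -4  -4  |   12 ]
[  0  0  -4   3  |  -28 ]
[  0  0   0   5  |  -20 ]
Back-substitution:
x_4 = (-20) / 5 = -4
x_3 = (-28 - (3)*(-4)) / -4 = 4
x_2 = (12 - (-4)*(4) - (-4)*(-4)) / 4 = 3
x_1 = (7 - (5)*(3) - (4)*(4) - (5)*(-4)) / -1 = 4

(4, 3, 4, -4)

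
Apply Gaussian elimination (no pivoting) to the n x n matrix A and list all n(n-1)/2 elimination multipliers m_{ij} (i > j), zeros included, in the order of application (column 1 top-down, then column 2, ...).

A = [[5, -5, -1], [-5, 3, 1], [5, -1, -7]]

multipliers: -1, 1, -2

Forward elimination:
R2 <- R2 - (-1)*R1:  [  0  -2   0 ]
R3 <- R3 - (1)*R1:  [  0   4  -6 ]
R3 <- R3 - (-2)*R2:  [  0   0  -6 ]
Multipliers (in order of application): m_{21} = -1, m_{31} = 1, m_{32} = -2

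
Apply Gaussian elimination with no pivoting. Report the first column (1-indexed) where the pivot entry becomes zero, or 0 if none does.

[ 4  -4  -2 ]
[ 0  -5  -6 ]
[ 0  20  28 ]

first zero-pivot column = 0

Naive forward elimination:
R3 <- R3 - (-4)*R2:  [ 0  0  4 ]
All pivots nonzero; naive elimination completes without hitting a zero pivot.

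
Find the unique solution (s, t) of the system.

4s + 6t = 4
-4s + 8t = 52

Forward elimination on [A|b]:
R2 <- R2 - (-1)*R1:  [  0  14  56 ]
Row echelon form:
[ 4   6  |   4 ]
[ 0  14  |  56 ]
Back-substitution:
t = (56) / 14 = 4
s = (4 - (6)*(4)) / 4 = -5

(-5, 4)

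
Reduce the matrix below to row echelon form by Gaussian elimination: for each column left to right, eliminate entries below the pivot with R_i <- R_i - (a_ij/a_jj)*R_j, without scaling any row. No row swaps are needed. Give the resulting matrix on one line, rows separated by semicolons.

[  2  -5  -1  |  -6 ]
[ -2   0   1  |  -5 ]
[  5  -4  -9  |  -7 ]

REF = [2 -5 -1 -6; 0 -5 0 -11; 0 0 -13/2 -107/10]

Forward elimination:
R2 <- R2 - (-1)*R1:  [   0   -5    0  -11 ]
R3 <- R3 - (5/2)*R1:  [     0   17/2  -13/2      8 ]
R3 <- R3 - (-17/10)*R2:  [       0        0    -13/2  -107/10 ]
Row echelon form:
[ 2  -5     -1  |       -6 ]
[ 0  -5      0  |      -11 ]
[ 0   0  -13/2  |  -107/10 ]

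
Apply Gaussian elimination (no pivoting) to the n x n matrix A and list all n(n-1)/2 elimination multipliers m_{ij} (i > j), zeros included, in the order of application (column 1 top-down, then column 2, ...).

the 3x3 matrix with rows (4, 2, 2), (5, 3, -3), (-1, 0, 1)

Forward elimination:
R2 <- R2 - (5/4)*R1:  [     0    1/2  -11/2 ]
R3 <- R3 - (-1/4)*R1:  [   0  1/2  3/2 ]
R3 <- R3 - (1)*R2:  [ 0  0  7 ]
Multipliers (in order of application): m_{21} = 5/4, m_{31} = -1/4, m_{32} = 1

multipliers: 5/4, -1/4, 1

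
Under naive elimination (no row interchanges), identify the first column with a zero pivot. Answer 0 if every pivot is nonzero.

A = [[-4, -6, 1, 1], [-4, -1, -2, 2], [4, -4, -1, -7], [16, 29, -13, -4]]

Naive forward elimination:
R2 <- R2 - (1)*R1:  [  0   5  -3   1 ]
R3 <- R3 - (-1)*R1:  [   0  -10    0   -6 ]
R4 <- R4 - (-4)*R1:  [  0   5  -9   0 ]
R3 <- R3 - (-2)*R2:  [  0   0  -6  -4 ]
R4 <- R4 - (1)*R2:  [  0   0  -6  -1 ]
R4 <- R4 - (1)*R3:  [ 0  0  0  3 ]
All pivots nonzero; naive elimination completes without hitting a zero pivot.

first zero-pivot column = 0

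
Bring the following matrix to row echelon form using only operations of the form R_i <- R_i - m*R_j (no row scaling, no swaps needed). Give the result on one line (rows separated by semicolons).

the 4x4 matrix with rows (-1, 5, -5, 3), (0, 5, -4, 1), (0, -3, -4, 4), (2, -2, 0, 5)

Forward elimination:
R4 <- R4 - (-2)*R1:  [   0    8  -10   11 ]
R3 <- R3 - (-3/5)*R2:  [     0      0  -32/5   23/5 ]
R4 <- R4 - (8/5)*R2:  [     0      0  -18/5   47/5 ]
R4 <- R4 - (9/16)*R3:  [      0       0       0  109/16 ]
Row echelon form:
[ -1  5     -5       3 ]
[  0  5     -4       1 ]
[  0  0  -32/5    23/5 ]
[  0  0      0  109/16 ]

REF = [-1 5 -5 3; 0 5 -4 1; 0 0 -32/5 23/5; 0 0 0 109/16]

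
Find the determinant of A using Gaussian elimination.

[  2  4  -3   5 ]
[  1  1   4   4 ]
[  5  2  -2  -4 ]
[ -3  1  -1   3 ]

det(A) = -264

Forward elimination:
R2 <- R2 - (1/2)*R1:  [    0    -1  11/2   3/2 ]
R3 <- R3 - (5/2)*R1:  [     0     -8   11/2  -33/2 ]
R4 <- R4 - (-3/2)*R1:  [     0      7  -11/2   21/2 ]
R3 <- R3 - (8)*R2:  [     0      0  -77/2  -57/2 ]
R4 <- R4 - (-7)*R2:  [  0   0  33  21 ]
R4 <- R4 - (-6/7)*R3:  [     0      0      0  -24/7 ]
Upper-triangular form:
[ 2   4     -3      5 ]
[ 0  -1   11/2    3/2 ]
[ 0   0  -77/2  -57/2 ]
[ 0   0      0  -24/7 ]
det(A) = (-1)^0 * (2) * (-1) * (-77/2) * (-24/7) = -264  (0 row swaps -> sign +1)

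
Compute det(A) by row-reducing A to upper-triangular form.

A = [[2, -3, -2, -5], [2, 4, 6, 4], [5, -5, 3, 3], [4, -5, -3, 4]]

det(A) = 940

Forward elimination:
R2 <- R2 - (1)*R1:  [ 0  7  8  9 ]
R3 <- R3 - (5/2)*R1:  [    0   5/2     8  31/2 ]
R4 <- R4 - (2)*R1:  [  0   1   1  14 ]
R3 <- R3 - (5/14)*R2:  [    0     0  36/7  86/7 ]
R4 <- R4 - (1/7)*R2:  [    0     0  -1/7  89/7 ]
R4 <- R4 - (-1/36)*R3:  [      0       0       0  235/18 ]
Upper-triangular form:
[ 2  -3    -2      -5 ]
[ 0   7     8       9 ]
[ 0   0  36/7    86/7 ]
[ 0   0     0  235/18 ]
det(A) = (-1)^0 * (2) * (7) * (36/7) * (235/18) = 940  (0 row swaps -> sign +1)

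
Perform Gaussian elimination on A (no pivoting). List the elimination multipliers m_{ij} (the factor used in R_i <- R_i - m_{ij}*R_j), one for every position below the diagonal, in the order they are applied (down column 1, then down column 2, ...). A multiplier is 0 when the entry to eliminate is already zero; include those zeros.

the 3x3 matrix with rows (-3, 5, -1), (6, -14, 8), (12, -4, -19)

Forward elimination:
R2 <- R2 - (-2)*R1:  [  0  -4   6 ]
R3 <- R3 - (-4)*R1:  [   0   16  -23 ]
R3 <- R3 - (-4)*R2:  [ 0  0  1 ]
Multipliers (in order of application): m_{21} = -2, m_{31} = -4, m_{32} = -4

multipliers: -2, -4, -4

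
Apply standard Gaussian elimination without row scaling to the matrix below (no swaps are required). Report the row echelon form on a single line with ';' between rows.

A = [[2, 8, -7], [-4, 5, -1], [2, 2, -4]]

Forward elimination:
R2 <- R2 - (-2)*R1:  [   0   21  -15 ]
R3 <- R3 - (1)*R1:  [  0  -6   3 ]
R3 <- R3 - (-2/7)*R2:  [    0     0  -9/7 ]
Row echelon form:
[ 2   8    -7 ]
[ 0  21   -15 ]
[ 0   0  -9/7 ]

REF = [2 8 -7; 0 21 -15; 0 0 -9/7]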